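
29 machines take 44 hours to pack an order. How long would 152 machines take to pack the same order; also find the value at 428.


Inverse proportion: x × y = constant
k = 29 × 44 = 1276
At x=152: k/152 = 8.39
At x=428: k/428 = 2.98
= 8.39 and 2.98

8.39 and 2.98


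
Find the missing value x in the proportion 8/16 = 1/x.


Cross multiply: 8 × x = 16 × 1
8x = 16
x = 16 / 8
= 2.00

2.00


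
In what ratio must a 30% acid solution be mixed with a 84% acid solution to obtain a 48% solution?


Let x parts of 30% mix with y parts of 84%.
30x + 84y = 48(x + y)
30x + 84y = 48x + 48y
x(30 - 48) = y(48 - 84)
x/y = (84 - 48)/(48 - 30) = 36/18
Simplify: 2:1
= 2:1

2:1


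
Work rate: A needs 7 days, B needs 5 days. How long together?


Rate of A = 1/7 per day
Rate of B = 1/5 per day
Combined rate = 1/7 + 1/5 = 12/35 ≈ 0.3429 per day
Days = 1 / combined rate = 35/12
≈ 2.92 days

2.92 days


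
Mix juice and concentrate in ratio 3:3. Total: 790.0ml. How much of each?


Total parts = 3 + 3 = 6
juice: 790.0 × 3/6 = 395.0ml
concentrate: 790.0 × 3/6 = 395.0ml
= 395.0ml and 395.0ml

395.0ml and 395.0ml


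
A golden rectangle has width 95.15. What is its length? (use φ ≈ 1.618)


φ = (1 + √5) / 2 ≈ 1.618
Length = width × φ = 95.15 × 1.618 = 153.9527
≈ 153.95

153.95


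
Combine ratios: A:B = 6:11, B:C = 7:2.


Match B: multiply A:B by 7 → 42:77
Multiply B:C by 11 → 77:22
Combined: 42:77:22
GCD = 1
= 42:77:22

42:77:22


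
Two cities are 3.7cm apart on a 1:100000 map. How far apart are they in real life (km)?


Real distance = map distance × scale
= 3.7cm × 100000
= 370000 cm = 3700.0 m
= 3.700 km

3.700 km


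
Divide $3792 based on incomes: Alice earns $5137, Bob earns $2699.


Total income = 5137 + 2699 = $7836
Alice: $3792 × 5137/7836 = $2485.90
Bob: $3792 × 2699/7836 = $1306.10
= Alice: $2485.90, Bob: $1306.10

Alice: $2485.90, Bob: $1306.10


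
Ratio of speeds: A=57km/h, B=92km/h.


Ratio = 57:92
GCD = 1
Simplified = 57:92
Time ratio (same distance) = 92:57
Speed ratio = 57:92

57:92


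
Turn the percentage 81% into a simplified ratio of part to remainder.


81% means 81 parts out of 100; remainder = 19
Part : remainder = 81:19
GCD = 1
= 81:19

81:19


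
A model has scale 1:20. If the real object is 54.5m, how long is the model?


Model size = real / scale
= 54.5 / 20
= 2.7250 m

2.7250 m


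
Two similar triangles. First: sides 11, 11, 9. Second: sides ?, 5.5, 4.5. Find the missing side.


Scale factor = 5.5/11 = 0.5
Missing side = 11 × 0.5
= 5.5

5.5


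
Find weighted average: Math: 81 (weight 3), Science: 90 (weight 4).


Numerator = 81×3 + 90×4
= 243 + 360
= 603
Total weight = 7
Weighted avg = 603/7
= 86.14

86.14


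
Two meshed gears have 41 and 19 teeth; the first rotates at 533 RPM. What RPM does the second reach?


Gear ratio = 41:19 = 41:19
RPM_B = RPM_A × (teeth_A / teeth_B)
= 533 × (41/19)
= 1150.2 RPM

1150.2 RPM


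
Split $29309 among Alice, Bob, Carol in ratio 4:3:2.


Total parts = 4 + 3 + 2 = 9
Alice: 29309 × 4/9 = 13026.22
Bob: 29309 × 3/9 = 9769.67
Carol: 29309 × 2/9 = 6513.11
= Alice: $13026.22, Bob: $9769.67, Carol: $6513.11

Alice: $13026.22, Bob: $9769.67, Carol: $6513.11


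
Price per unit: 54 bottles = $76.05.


Unit rate = total / quantity
= 76.05 / 54
= $1.41 per unit

$1.41 per unit


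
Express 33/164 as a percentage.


Percentage = (part / whole) × 100
= (33 / 164) × 100
≈ 20.12%

20.12%


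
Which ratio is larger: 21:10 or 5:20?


21/10 = 2.1000
5/20 = 0.2500
2.1000 > 0.2500, so 21:10 is greater
= 21:10

21:10


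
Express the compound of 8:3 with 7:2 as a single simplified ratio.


Compound ratio = (8×7) : (3×2)
= 56:6
GCD = 2
= 28:3

28:3


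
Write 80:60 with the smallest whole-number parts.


GCD(80, 60) = 20
80/20 : 60/20
= 4:3

4:3


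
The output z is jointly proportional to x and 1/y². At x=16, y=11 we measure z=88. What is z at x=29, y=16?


z = k·x/y²
Solve for k using the known point: k = z·y²/x = 88×121/16 = 10648/16 = 665.5000
Now evaluate at x=29, y=16:
z = k × 29 / 256 = (10648 × 29) / (16 × 256) = 308792/4096
≈ 75.3887

75.3887


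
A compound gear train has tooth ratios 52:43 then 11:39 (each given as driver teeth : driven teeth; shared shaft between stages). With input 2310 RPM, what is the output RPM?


Stage 1: RPM_B = RPM_A × t_A/t_B = 2310 × 52/43 = 120120/43 ≈ 2793.49
B and C share a shaft → RPM_C = RPM_B
Stage 2: RPM_D = RPM_C × t_C/t_D = RPM_A × (t_A×t_C)/(t_B×t_D)
Overall ratio = (52×11)/(43×39) = 572/1677
RPM_D = 2310 × 572/1677 = 1321320/1677
≈ 787.91 RPM

787.91 RPM


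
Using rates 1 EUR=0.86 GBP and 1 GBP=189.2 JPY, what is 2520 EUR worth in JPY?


Step 1: 2520 EUR × 0.86 = 2167.20 GBP
Step 2: 2167.20 GBP × 189.2 = 410034.24 JPY
Implied rate EUR→JPY = 0.86 × 189.2 = 162.7120
= 410034.24 JPY

410034.24 JPY


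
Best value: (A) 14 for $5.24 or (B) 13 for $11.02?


Deal A: $5.24/14 = $0.3743/unit
Deal B: $11.02/13 = $0.8477/unit
A is cheaper per unit
= Deal A

Deal A


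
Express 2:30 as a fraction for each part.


Total parts = 2 + 30 = 32
First part: 2/32 = 1/16
Second part: 30/32 = 15/16
= 1/16 and 15/16

1/16 and 15/16


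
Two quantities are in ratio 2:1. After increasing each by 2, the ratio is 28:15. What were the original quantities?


Let A = 2k, B = 1k.
(2k + 2) / (1k + 2) = 28/15
Cross-multiply: 15(2k + 2) = 28(1k + 2)
30k + 30 = 28k + 56
30k - 28k = 56 - 30
2k = 26
k = 26/2 = 13
A = 2×13 = 26, B = 1×13 = 13
= A = 26, B = 13

A = 26, B = 13


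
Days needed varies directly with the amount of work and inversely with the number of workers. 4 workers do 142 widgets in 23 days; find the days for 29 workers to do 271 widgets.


Days ∝ work / workers, so d₂ = d₁ × (m₁/m₂) × (w₂/w₁)
Workers factor (inverse): 4/29 ≈ 0.1379
Work factor (direct): 271/142 ≈ 1.9085
d₂ = 23 × 4/29 × 271/142 = (23 × 4 × 271) / (29 × 142) = 24932/4118
≈ 6.05 days

6.05 days


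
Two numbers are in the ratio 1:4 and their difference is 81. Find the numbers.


Let A = 1k, B = 4k.
4k - 1k = 81
3k = 81 → k = 81/3 = 27
A = 1×27 = 27, B = 4×27 = 108
= A = 27, B = 108

A = 27, B = 108


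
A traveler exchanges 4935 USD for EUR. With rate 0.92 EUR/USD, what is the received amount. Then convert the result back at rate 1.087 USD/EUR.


Amount × rate = 4935 × 0.92 = 4540.20 EUR
Round-trip: 4540.20 × 1.087 = 4935.20 USD
= 4540.20 EUR, then 4935.20 USD

4540.20 EUR, then 4935.20 USD


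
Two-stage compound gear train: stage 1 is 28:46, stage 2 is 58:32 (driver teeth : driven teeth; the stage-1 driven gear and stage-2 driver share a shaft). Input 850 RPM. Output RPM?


Stage 1: RPM_B = RPM_A × t_A/t_B = 850 × 28/46 = 23800/46 ≈ 517.39
B and C share a shaft → RPM_C = RPM_B
Stage 2: RPM_D = RPM_C × t_C/t_D = RPM_A × (t_A×t_C)/(t_B×t_D)
Overall ratio = (28×58)/(46×32) = 1624/1472
RPM_D = 850 × 1624/1472 = 1380400/1472
≈ 937.77 RPM

937.77 RPM


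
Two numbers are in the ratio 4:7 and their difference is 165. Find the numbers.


Let A = 4k, B = 7k.
7k - 4k = 165
3k = 165 → k = 165/3 = 55
A = 4×55 = 220, B = 7×55 = 385
= A = 220, B = 385

A = 220, B = 385


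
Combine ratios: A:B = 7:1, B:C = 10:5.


Match B: multiply A:B by 10 → 70:10
Multiply B:C by 1 → 10:5
Combined: 70:10:5
GCD = 5
= 14:2:1

14:2:1


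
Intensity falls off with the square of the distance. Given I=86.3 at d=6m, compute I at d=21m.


I₁d₁² = I₂d₂²
I₂ = I₁ × (d₁/d₂)²
= 86.3 × (6/21)²
= 86.3 × 36/441
= 3106.8/441
≈ 7.0449

7.0449


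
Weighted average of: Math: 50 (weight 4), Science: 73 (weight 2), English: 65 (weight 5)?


Numerator = 50×4 + 73×2 + 65×5
= 200 + 146 + 325
= 671
Total weight = 11
Weighted avg = 671/11
= 61.00

61.00


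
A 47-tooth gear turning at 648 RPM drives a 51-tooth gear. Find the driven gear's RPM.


Gear ratio = 47:51 = 47:51
RPM_B = RPM_A × (teeth_A / teeth_B)
= 648 × (47/51)
= 597.2 RPM

597.2 RPM


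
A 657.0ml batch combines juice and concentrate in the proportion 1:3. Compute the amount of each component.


Total parts = 1 + 3 = 4
juice: 657.0 × 1/4 = 164.3ml
concentrate: 657.0 × 3/4 = 492.8ml
= 164.3ml and 492.8ml

164.3ml and 492.8ml


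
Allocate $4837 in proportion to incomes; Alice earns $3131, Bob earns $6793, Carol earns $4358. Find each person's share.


Total income = 3131 + 6793 + 4358 = $14282
Alice: $4837 × 3131/14282 = $1060.40
Bob: $4837 × 6793/14282 = $2300.64
Carol: $4837 × 4358/14282 = $1475.96
= Alice: $1060.40, Bob: $2300.64, Carol: $1475.96

Alice: $1060.40, Bob: $2300.64, Carol: $1475.96


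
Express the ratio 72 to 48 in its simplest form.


GCD(72, 48) = 24
72/24 : 48/24
= 3:2

3:2


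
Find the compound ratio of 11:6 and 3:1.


Compound ratio = (11×3) : (6×1)
= 33:6
GCD = 3
= 11:2

11:2


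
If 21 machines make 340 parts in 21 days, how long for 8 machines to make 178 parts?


Days ∝ work / workers, so d₂ = d₁ × (m₁/m₂) × (w₂/w₁)
Workers factor (inverse): 21/8 = 2.6250
Work factor (direct): 178/340 ≈ 0.5235
d₂ = 21 × 21/8 × 178/340 = (21 × 21 × 178) / (8 × 340) = 78498/2720
≈ 28.86 days

28.86 days


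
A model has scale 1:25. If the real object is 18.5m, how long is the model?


Model size = real / scale
= 18.5 / 25
= 0.7400 m

0.7400 m


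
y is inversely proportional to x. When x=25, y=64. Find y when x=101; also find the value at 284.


Inverse proportion: x × y = constant
k = 25 × 64 = 1600
At x=101: k/101 = 15.84
At x=284: k/284 = 5.63
= 15.84 and 5.63

15.84 and 5.63


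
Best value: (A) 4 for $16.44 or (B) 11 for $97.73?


Deal A: $16.44/4 = $4.1100/unit
Deal B: $97.73/11 = $8.8845/unit
A is cheaper per unit
= Deal A

Deal A


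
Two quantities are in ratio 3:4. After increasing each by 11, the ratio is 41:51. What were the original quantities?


Let A = 3k, B = 4k.
(3k + 11) / (4k + 11) = 41/51
Cross-multiply: 51(3k + 11) = 41(4k + 11)
153k + 561 = 164k + 451
153k - 164k = 451 - 561
-11k = -110
k = -110/-11 = 10
A = 3×10 = 30, B = 4×10 = 40
= A = 30, B = 40

A = 30, B = 40


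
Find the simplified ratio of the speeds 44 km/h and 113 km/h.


Ratio = 44:113
GCD = 1
Simplified = 44:113
Time ratio (same distance) = 113:44
Speed ratio = 44:113

44:113


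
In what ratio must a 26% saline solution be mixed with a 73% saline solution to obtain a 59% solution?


Let x parts of 26% mix with y parts of 73%.
26x + 73y = 59(x + y)
26x + 73y = 59x + 59y
x(26 - 59) = y(59 - 73)
x/y = (73 - 59)/(59 - 26) = 14/33
Simplify: 14:33
= 14:33

14:33


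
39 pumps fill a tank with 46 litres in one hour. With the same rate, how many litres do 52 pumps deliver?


Direct proportion: y/x = constant
k = 46/39 ≈ 1.1795
y₂ = k × 52 = 46 × 52 / 39 = 2392/39
≈ 61.33

61.33


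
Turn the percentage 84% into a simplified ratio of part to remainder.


84% means 84 parts out of 100; remainder = 16
Part : remainder = 84:16
GCD = 4
= 21:4

21:4


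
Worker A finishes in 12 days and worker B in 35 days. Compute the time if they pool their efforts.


Rate of A = 1/12 per day
Rate of B = 1/35 per day
Combined rate = 1/12 + 1/35 = 47/420 ≈ 0.1119 per day
Days = 1 / combined rate = 420/47
≈ 8.94 days

8.94 days


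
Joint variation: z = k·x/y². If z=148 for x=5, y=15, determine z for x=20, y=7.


z = k·x/y²
Solve for k using the known point: k = z·y²/x = 148×225/5 = 33300/5 = 6660.0000
Now evaluate at x=20, y=7:
z = k × 20 / 49 = (33300 × 20) / (5 × 49) = 666000/245
≈ 2718.3673

2718.3673


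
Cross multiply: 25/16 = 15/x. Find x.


Cross multiply: 25 × x = 16 × 15
25x = 240
x = 240 / 25
= 9.60

9.60


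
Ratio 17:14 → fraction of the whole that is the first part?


Total parts = 17 + 14 = 31
First part: 17/31 = 17/31
= 17/31

17/31


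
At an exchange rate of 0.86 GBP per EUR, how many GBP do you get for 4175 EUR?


Amount × rate = 4175 × 0.86
= 3590.50 GBP

3590.50 GBP


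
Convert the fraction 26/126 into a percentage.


Percentage = (part / whole) × 100
= (26 / 126) × 100
≈ 20.63%

20.63%


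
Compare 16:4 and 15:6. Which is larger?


16/4 = 4.0000
15/6 = 2.5000
4.0000 > 2.5000, so 16:4 is greater
= 16:4

16:4


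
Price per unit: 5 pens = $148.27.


Unit rate = total / quantity
= 148.27 / 5
= $29.65 per unit

$29.65 per unit


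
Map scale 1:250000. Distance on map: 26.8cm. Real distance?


Real distance = map distance × scale
= 26.8cm × 250000
= 6700000 cm = 67000.0 m
= 67.000 km

67.000 km


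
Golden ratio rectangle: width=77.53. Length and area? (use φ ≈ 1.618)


φ = (1 + √5) / 2 ≈ 1.618
Length = width × φ = 77.53 × 1.618 = 125.44354
≈ 125.44
Area = width × length = 77.53 × 125.44354 = 9725.6376562 ≈ 9725.64
= Length: 125.44, Area: 9725.64

Length: 125.44, Area: 9725.64


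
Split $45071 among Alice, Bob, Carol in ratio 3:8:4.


Total parts = 3 + 8 + 4 = 15
Alice: 45071 × 3/15 = 9014.20
Bob: 45071 × 8/15 = 24037.87
Carol: 45071 × 4/15 = 12018.93
= Alice: $9014.20, Bob: $24037.87, Carol: $12018.93

Alice: $9014.20, Bob: $24037.87, Carol: $12018.93


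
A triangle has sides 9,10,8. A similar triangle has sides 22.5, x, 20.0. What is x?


Scale factor = 22.5/9 = 2.5
Missing side = 10 × 2.5
= 25.0

25.0


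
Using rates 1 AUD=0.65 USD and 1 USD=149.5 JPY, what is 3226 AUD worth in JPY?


Step 1: 3226 AUD × 0.65 = 2096.90 USD
Step 2: 2096.90 USD × 149.5 = 313486.55 JPY
Implied rate AUD→JPY = 0.65 × 149.5 = 97.1750
= 313486.55 JPY

313486.55 JPY


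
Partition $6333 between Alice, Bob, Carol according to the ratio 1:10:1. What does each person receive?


Total parts = 1 + 10 + 1 = 12
Alice: 6333 × 1/12 = 527.75
Bob: 6333 × 10/12 = 5277.50
Carol: 6333 × 1/12 = 527.75
= Alice: $527.75, Bob: $5277.50, Carol: $527.75

Alice: $527.75, Bob: $5277.50, Carol: $527.75


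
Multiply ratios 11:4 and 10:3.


Compound ratio = (11×10) : (4×3)
= 110:12
GCD = 2
= 55:6

55:6


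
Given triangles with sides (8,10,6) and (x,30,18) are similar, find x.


Scale factor = 30/10 = 3
Missing side = 8 × 3
= 24.0

24.0


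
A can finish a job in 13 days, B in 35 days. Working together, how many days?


Rate of A = 1/13 per day
Rate of B = 1/35 per day
Combined rate = 1/13 + 1/35 = 48/455 ≈ 0.1055 per day
Days = 1 / combined rate = 455/48
≈ 9.48 days

9.48 days


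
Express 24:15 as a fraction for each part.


Total parts = 24 + 15 = 39
First part: 24/39 = 8/13
Second part: 15/39 = 5/13
= 8/13 and 5/13

8/13 and 5/13


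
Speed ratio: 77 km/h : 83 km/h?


Ratio = 77:83
GCD = 1
Simplified = 77:83
Time ratio (same distance) = 83:77
Speed ratio = 77:83

77:83


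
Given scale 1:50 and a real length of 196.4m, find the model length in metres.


Model size = real / scale
= 196.4 / 50
= 3.9280 m

3.9280 m


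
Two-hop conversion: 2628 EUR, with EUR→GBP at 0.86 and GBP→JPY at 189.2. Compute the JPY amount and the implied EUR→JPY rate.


Step 1: 2628 EUR × 0.86 = 2260.08 GBP
Step 2: 2260.08 GBP × 189.2 = 427607.14 JPY
Implied rate EUR→JPY = 0.86 × 189.2 = 162.7120
= 427607.14 JPY; implied rate 162.7120 JPY/EUR

427607.14 JPY; implied rate 162.7120 JPY/EUR


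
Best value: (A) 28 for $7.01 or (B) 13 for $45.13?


Deal A: $7.01/28 = $0.2504/unit
Deal B: $45.13/13 = $3.4715/unit
A is cheaper per unit
= Deal A

Deal A


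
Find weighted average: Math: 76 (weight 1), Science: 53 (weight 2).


Numerator = 76×1 + 53×2
= 76 + 106
= 182
Total weight = 3
Weighted avg = 182/3
= 60.67

60.67


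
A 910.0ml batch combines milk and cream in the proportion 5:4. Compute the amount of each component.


Total parts = 5 + 4 = 9
milk: 910.0 × 5/9 = 505.6ml
cream: 910.0 × 4/9 = 404.4ml
= 505.6ml and 404.4ml

505.6ml and 404.4ml


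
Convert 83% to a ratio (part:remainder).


83% means 83 parts out of 100; remainder = 17
Part : remainder = 83:17
GCD = 1
= 83:17

83:17


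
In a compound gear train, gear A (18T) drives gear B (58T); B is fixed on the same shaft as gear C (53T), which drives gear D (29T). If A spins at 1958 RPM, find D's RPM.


Stage 1: RPM_B = RPM_A × t_A/t_B = 1958 × 18/58 = 35244/58 ≈ 607.66
B and C share a shaft → RPM_C = RPM_B
Stage 2: RPM_D = RPM_C × t_C/t_D = RPM_A × (t_A×t_C)/(t_B×t_D)
Overall ratio = (18×53)/(58×29) = 954/1682
RPM_D = 1958 × 954/1682 = 1867932/1682
≈ 1110.54 RPM

1110.54 RPM


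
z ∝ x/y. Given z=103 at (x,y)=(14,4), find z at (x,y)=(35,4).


z = k·x/y
Solve for k using the known point: k = z·y/x = 103×4/14 = 412/14 ≈ 29.4286
Now evaluate at x=35, y=4:
z = k × 35 / 4 = (412 × 35) / (14 × 4) = 14420/56
= 257.5000

257.5000


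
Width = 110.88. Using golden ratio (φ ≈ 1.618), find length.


φ = (1 + √5) / 2 ≈ 1.618
Length = width × φ = 110.88 × 1.618 = 179.40384
≈ 179.40

179.40


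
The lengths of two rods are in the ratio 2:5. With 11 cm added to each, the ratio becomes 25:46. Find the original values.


Let A = 2k, B = 5k.
(2k + 11) / (5k + 11) = 25/46
Cross-multiply: 46(2k + 11) = 25(5k + 11)
92k + 506 = 125k + 275
92k - 125k = 275 - 506
-33k = -231
k = -231/-33 = 7
A = 2×7 = 14, B = 5×7 = 35
= A = 14, B = 35

A = 14, B = 35


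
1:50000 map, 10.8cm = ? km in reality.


Real distance = map distance × scale
= 10.8cm × 50000
= 540000 cm = 5400.0 m
= 5.400 km

5.400 km


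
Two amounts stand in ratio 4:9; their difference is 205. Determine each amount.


Let A = 4k, B = 9k.
9k - 4k = 205
5k = 205 → k = 205/5 = 41
A = 4×41 = 164, B = 9×41 = 369
= A = 164, B = 369

A = 164, B = 369


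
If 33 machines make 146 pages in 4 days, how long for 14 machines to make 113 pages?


Days ∝ work / workers, so d₂ = d₁ × (m₁/m₂) × (w₂/w₁)
Workers factor (inverse): 33/14 ≈ 2.3571
Work factor (direct): 113/146 ≈ 0.7740
d₂ = 4 × 33/14 × 113/146 = (4 × 33 × 113) / (14 × 146) = 14916/2044
≈ 7.30 days

7.30 days


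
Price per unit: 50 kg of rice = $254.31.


Unit rate = total / quantity
= 254.31 / 50
= $5.09 per unit

$5.09 per unit


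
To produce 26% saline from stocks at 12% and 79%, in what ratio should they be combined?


Let x parts of 12% mix with y parts of 79%.
12x + 79y = 26(x + y)
12x + 79y = 26x + 26y
x(12 - 26) = y(26 - 79)
x/y = (79 - 26)/(26 - 12) = 53/14
Simplify: 53:14
= 53:14

53:14


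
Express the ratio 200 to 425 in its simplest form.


GCD(200, 425) = 25
200/25 : 425/25
= 8:17

8:17


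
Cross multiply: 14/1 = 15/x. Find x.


Cross multiply: 14 × x = 1 × 15
14x = 15
x = 15 / 14
= 1.07

1.07


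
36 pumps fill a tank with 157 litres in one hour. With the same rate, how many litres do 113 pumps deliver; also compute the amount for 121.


Direct proportion: y/x = constant
k = 157/36 ≈ 4.3611
y at x=113: k × 113 = 157 × 113 / 36 = 17741/36 ≈ 492.81
y at x=121: k × 121 = 157 × 121 / 36 = 18997/36 ≈ 527.69
= 492.81 and 527.69

492.81 and 527.69


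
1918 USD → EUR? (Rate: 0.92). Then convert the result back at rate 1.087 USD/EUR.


Amount × rate = 1918 × 0.92 = 1764.56 EUR
Round-trip: 1764.56 × 1.087 = 1918.08 USD
= 1764.56 EUR, then 1918.08 USD

1764.56 EUR, then 1918.08 USD


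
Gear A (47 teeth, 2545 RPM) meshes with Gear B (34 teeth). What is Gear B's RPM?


Gear ratio = 47:34 = 47:34
RPM_B = RPM_A × (teeth_A / teeth_B)
= 2545 × (47/34)
= 3518.1 RPM

3518.1 RPM


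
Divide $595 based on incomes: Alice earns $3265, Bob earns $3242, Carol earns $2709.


Total income = 3265 + 3242 + 2709 = $9216
Alice: $595 × 3265/9216 = $210.79
Bob: $595 × 3242/9216 = $209.31
Carol: $595 × 2709/9216 = $174.90
= Alice: $210.79, Bob: $209.31, Carol: $174.90

Alice: $210.79, Bob: $209.31, Carol: $174.90


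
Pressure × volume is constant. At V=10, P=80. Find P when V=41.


Inverse proportion: x × y = constant
k = 10 × 80 = 800
y₂ = k / 41 = 800 / 41
= 19.51

19.51


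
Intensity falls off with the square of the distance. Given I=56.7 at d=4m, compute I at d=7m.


I₁d₁² = I₂d₂²
I₂ = I₁ × (d₁/d₂)²
= 56.7 × (4/7)²
= 56.7 × 16/49
= 907.2/49
≈ 18.5143

18.5143


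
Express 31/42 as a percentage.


Percentage = (part / whole) × 100
= (31 / 42) × 100
≈ 73.81%

73.81%


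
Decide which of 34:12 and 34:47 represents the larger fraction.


34/12 = 2.8333
34/47 = 0.7234
2.8333 > 0.7234, so 34:12 is greater
= 34:12

34:12


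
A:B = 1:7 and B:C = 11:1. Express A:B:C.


Match B: multiply A:B by 11 → 11:77
Multiply B:C by 7 → 77:7
Combined: 11:77:7
GCD = 1
= 11:77:7

11:77:7


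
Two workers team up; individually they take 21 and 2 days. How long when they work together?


Rate of A = 1/21 per day
Rate of B = 1/2 per day
Combined rate = 1/21 + 1/2 = 23/42 ≈ 0.5476 per day
Days = 1 / combined rate = 42/23
≈ 1.83 days

1.83 days


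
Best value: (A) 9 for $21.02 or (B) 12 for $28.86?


Deal A: $21.02/9 = $2.3356/unit
Deal B: $28.86/12 = $2.4050/unit
A is cheaper per unit
= Deal A

Deal A


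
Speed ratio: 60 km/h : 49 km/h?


Ratio = 60:49
GCD = 1
Simplified = 60:49
Time ratio (same distance) = 49:60
Speed ratio = 60:49

60:49


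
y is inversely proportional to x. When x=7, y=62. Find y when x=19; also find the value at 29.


Inverse proportion: x × y = constant
k = 7 × 62 = 434
At x=19: k/19 = 22.84
At x=29: k/29 = 14.97
= 22.84 and 14.97

22.84 and 14.97


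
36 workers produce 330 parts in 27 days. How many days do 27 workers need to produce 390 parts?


Days ∝ work / workers, so d₂ = d₁ × (m₁/m₂) × (w₂/w₁)
Workers factor (inverse): 36/27 ≈ 1.3333
Work factor (direct): 390/330 ≈ 1.1818
d₂ = 27 × 36/27 × 390/330 = (27 × 36 × 390) / (27 × 330) = 379080/8910
≈ 42.55 days

42.55 days


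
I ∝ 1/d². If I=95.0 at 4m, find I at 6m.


I₁d₁² = I₂d₂²
I₂ = I₁ × (d₁/d₂)²
= 95.0 × (4/6)²
= 95.0 × 16/36
= 1520/36
≈ 42.2222

42.2222


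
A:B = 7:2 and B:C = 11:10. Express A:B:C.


Match B: multiply A:B by 11 → 77:22
Multiply B:C by 2 → 22:20
Combined: 77:22:20
GCD = 1
= 77:22:20

77:22:20


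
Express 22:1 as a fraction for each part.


Total parts = 22 + 1 = 23
First part: 22/23 = 22/23
Second part: 1/23 = 1/23
= 22/23 and 1/23

22/23 and 1/23


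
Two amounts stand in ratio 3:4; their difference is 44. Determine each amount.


Let A = 3k, B = 4k.
4k - 3k = 44
1k = 44 → k = 44/1 = 44
A = 3×44 = 132, B = 4×44 = 176
= A = 132, B = 176

A = 132, B = 176


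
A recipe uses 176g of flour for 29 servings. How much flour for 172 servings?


Direct proportion: y/x = constant
k = 176/29 ≈ 6.0690
y₂ = k × 172 = 176 × 172 / 29 = 30272/29
≈ 1043.86

1043.86


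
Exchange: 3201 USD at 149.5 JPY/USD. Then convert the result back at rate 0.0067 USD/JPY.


Amount × rate = 3201 × 149.5 = 478549.50 JPY
Round-trip: 478549.50 × 0.0067 = 3206.28 USD
= 478549.50 JPY, then 3206.28 USD

478549.50 JPY, then 3206.28 USD


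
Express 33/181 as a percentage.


Percentage = (part / whole) × 100
= (33 / 181) × 100
≈ 18.23%

18.23%


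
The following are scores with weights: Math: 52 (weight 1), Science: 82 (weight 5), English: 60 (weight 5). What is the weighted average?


Numerator = 52×1 + 82×5 + 60×5
= 52 + 410 + 300
= 762
Total weight = 11
Weighted avg = 762/11
= 69.27

69.27


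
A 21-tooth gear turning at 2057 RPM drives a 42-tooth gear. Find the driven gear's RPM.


Gear ratio = 21:42 = 1:2
RPM_B = RPM_A × (teeth_A / teeth_B)
= 2057 × (21/42)
= 1028.5 RPM

1028.5 RPM


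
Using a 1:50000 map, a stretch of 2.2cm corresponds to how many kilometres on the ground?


Real distance = map distance × scale
= 2.2cm × 50000
= 110000 cm = 1100.0 m
= 1.100 km

1.100 km


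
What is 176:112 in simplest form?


GCD(176, 112) = 16
176/16 : 112/16
= 11:7

11:7


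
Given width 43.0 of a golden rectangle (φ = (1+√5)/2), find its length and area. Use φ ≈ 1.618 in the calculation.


φ = (1 + √5) / 2 ≈ 1.618
Length = width × φ = 43.0 × 1.618 = 69.574
≈ 69.57
Area = width × length = 43.0 × 69.574 = 2991.682 ≈ 2991.68
= Length: 69.57, Area: 2991.68

Length: 69.57, Area: 2991.68


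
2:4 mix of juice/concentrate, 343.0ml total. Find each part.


Total parts = 2 + 4 = 6
juice: 343.0 × 2/6 = 114.3ml
concentrate: 343.0 × 4/6 = 228.7ml
= 114.3ml and 228.7ml

114.3ml and 228.7ml


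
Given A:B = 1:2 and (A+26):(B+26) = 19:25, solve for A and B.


Let A = 1k, B = 2k.
(1k + 26) / (2k + 26) = 19/25
Cross-multiply: 25(1k + 26) = 19(2k + 26)
25k + 650 = 38k + 494
25k - 38k = 494 - 650
-13k = -156
k = -156/-13 = 12
A = 1×12 = 12, B = 2×12 = 24
= A = 12, B = 24

A = 12, B = 24


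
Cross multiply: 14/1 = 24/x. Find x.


Cross multiply: 14 × x = 1 × 24
14x = 24
x = 24 / 14
= 1.71

1.71


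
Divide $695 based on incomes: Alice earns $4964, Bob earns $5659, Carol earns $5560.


Total income = 4964 + 5659 + 5560 = $16183
Alice: $695 × 4964/16183 = $213.19
Bob: $695 × 5659/16183 = $243.03
Carol: $695 × 5560/16183 = $238.78
= Alice: $213.19, Bob: $243.03, Carol: $238.78

Alice: $213.19, Bob: $243.03, Carol: $238.78


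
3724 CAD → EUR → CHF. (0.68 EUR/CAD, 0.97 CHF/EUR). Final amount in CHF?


Step 1: 3724 CAD × 0.68 = 2532.32 EUR
Step 2: 2532.32 EUR × 0.97 = 2456.35 CHF
Implied rate CAD→CHF = 0.68 × 0.97 = 0.6596
= 2456.35 CHF

2456.35 CHF


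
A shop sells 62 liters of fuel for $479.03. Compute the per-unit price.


Unit rate = total / quantity
= 479.03 / 62
= $7.73 per unit

$7.73 per unit


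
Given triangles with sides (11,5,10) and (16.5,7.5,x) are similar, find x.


Scale factor = 16.5/11 = 1.5
Missing side = 10 × 1.5
= 15.0

15.0


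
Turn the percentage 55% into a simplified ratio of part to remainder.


55% means 55 parts out of 100; remainder = 45
Part : remainder = 55:45
GCD = 5
= 11:9

11:9


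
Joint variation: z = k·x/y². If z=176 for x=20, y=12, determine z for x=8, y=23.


z = k·x/y²
Solve for k using the known point: k = z·y²/x = 176×144/20 = 25344/20 = 1267.2000
Now evaluate at x=8, y=23:
z = k × 8 / 529 = (25344 × 8) / (20 × 529) = 202752/10580
≈ 19.1637

19.1637


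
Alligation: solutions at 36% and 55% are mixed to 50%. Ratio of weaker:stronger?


Let x parts of 36% mix with y parts of 55%.
36x + 55y = 50(x + y)
36x + 55y = 50x + 50y
x(36 - 50) = y(50 - 55)
x/y = (55 - 50)/(50 - 36) = 5/14
Simplify: 5:14
= 5:14

5:14


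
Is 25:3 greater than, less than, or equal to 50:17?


25/3 = 8.3333
50/17 = 2.9412
8.3333 > 2.9412, so 25:3 is greater
= greater than

greater than


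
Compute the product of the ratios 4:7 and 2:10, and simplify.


Compound ratio = (4×2) : (7×10)
= 8:70
GCD = 2
= 4:35

4:35


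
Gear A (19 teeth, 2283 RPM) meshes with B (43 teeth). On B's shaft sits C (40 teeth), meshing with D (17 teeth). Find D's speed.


Stage 1: RPM_B = RPM_A × t_A/t_B = 2283 × 19/43 = 43377/43 ≈ 1008.77
B and C share a shaft → RPM_C = RPM_B
Stage 2: RPM_D = RPM_C × t_C/t_D = RPM_A × (t_A×t_C)/(t_B×t_D)
Overall ratio = (19×40)/(43×17) = 760/731
RPM_D = 2283 × 760/731 = 1735080/731
≈ 2373.57 RPM

2373.57 RPM


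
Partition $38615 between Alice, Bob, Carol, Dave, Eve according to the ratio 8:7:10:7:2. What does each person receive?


Total parts = 8 + 7 + 10 + 7 + 2 = 34
Alice: 38615 × 8/34 = 9085.88
Bob: 38615 × 7/34 = 7950.15
Carol: 38615 × 10/34 = 11357.35
Dave: 38615 × 7/34 = 7950.15
Eve: 38615 × 2/34 = 2271.47
= Alice: $9085.88, Bob: $7950.15, Carol: $11357.35, Dave: $7950.15, Eve: $2271.47

Alice: $9085.88, Bob: $7950.15, Carol: $11357.35, Dave: $7950.15, Eve: $2271.47


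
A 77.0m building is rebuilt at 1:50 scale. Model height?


Model size = real / scale
= 77.0 / 50
= 1.5400 m

1.5400 m


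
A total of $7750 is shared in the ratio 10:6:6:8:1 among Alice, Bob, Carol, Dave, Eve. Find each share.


Total parts = 10 + 6 + 6 + 8 + 1 = 31
Alice: 7750 × 10/31 = 2500.00
Bob: 7750 × 6/31 = 1500.00
Carol: 7750 × 6/31 = 1500.00
Dave: 7750 × 8/31 = 2000.00
Eve: 7750 × 1/31 = 250.00
= Alice: $2500.00, Bob: $1500.00, Carol: $1500.00, Dave: $2000.00, Eve: $250.00

Alice: $2500.00, Bob: $1500.00, Carol: $1500.00, Dave: $2000.00, Eve: $250.00


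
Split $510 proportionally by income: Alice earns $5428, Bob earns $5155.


Total income = 5428 + 5155 = $10583
Alice: $510 × 5428/10583 = $261.58
Bob: $510 × 5155/10583 = $248.42
= Alice: $261.58, Bob: $248.42

Alice: $261.58, Bob: $248.42


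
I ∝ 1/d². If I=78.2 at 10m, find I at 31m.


I₁d₁² = I₂d₂²
I₂ = I₁ × (d₁/d₂)²
= 78.2 × (10/31)²
= 78.2 × 100/961
= 7820/961
≈ 8.1374

8.1374


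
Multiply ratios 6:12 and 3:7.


Compound ratio = (6×3) : (12×7)
= 18:84
GCD = 6
= 3:14

3:14


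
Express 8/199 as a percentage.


Percentage = (part / whole) × 100
= (8 / 199) × 100
≈ 4.02%

4.02%


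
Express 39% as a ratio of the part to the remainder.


39% means 39 parts out of 100; remainder = 61
Part : remainder = 39:61
GCD = 1
= 39:61

39:61


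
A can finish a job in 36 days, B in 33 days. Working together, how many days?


Rate of A = 1/36 per day
Rate of B = 1/33 per day
Combined rate = 1/36 + 1/33 = 69/1188 ≈ 0.0581 per day
Days = 1 / combined rate = 1188/69
≈ 17.22 days

17.22 days


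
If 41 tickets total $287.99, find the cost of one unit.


Unit rate = total / quantity
= 287.99 / 41
= $7.02 per unit

$7.02 per unit


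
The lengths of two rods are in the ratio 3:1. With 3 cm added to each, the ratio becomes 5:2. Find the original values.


Let A = 3k, B = 1k.
(3k + 3) / (1k + 3) = 5/2
Cross-multiply: 2(3k + 3) = 5(1k + 3)
6k + 6 = 5k + 15
6k - 5k = 15 - 6
1k = 9
k = 9/1 = 9
A = 3×9 = 27, B = 1×9 = 9
= A = 27, B = 9

A = 27, B = 9


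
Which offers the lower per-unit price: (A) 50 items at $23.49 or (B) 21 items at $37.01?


Deal A: $23.49/50 = $0.4698/unit
Deal B: $37.01/21 = $1.7624/unit
A is cheaper per unit
= Deal A

Deal A


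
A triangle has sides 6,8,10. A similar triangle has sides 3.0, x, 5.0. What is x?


Scale factor = 3.0/6 = 0.5
Missing side = 8 × 0.5
= 4.0

4.0


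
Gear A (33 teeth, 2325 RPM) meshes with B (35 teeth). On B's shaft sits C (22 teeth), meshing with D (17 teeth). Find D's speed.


Stage 1: RPM_B = RPM_A × t_A/t_B = 2325 × 33/35 = 76725/35 ≈ 2192.14
B and C share a shaft → RPM_C = RPM_B
Stage 2: RPM_D = RPM_C × t_C/t_D = RPM_A × (t_A×t_C)/(t_B×t_D)
Overall ratio = (33×22)/(35×17) = 726/595
RPM_D = 2325 × 726/595 = 1687950/595
≈ 2836.89 RPM

2836.89 RPM


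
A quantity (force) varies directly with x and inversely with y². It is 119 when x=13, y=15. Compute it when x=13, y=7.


z = k·x/y²
Solve for k using the known point: k = z·y²/x = 119×225/13 = 26775/13 ≈ 2059.6154
Now evaluate at x=13, y=7:
z = k × 13 / 49 = (26775 × 13) / (13 × 49) = 348075/637
≈ 546.4286

546.4286


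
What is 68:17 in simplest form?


GCD(68, 17) = 17
68/17 : 17/17
= 4:1

4:1


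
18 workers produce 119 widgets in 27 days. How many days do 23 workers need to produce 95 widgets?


Days ∝ work / workers, so d₂ = d₁ × (m₁/m₂) × (w₂/w₁)
Workers factor (inverse): 18/23 ≈ 0.7826
Work factor (direct): 95/119 ≈ 0.7983
d₂ = 27 × 18/23 × 95/119 = (27 × 18 × 95) / (23 × 119) = 46170/2737
≈ 16.87 days

16.87 days


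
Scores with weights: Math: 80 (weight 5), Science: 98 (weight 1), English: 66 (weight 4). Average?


Numerator = 80×5 + 98×1 + 66×4
= 400 + 98 + 264
= 762
Total weight = 10
Weighted avg = 762/10
= 76.20

76.20


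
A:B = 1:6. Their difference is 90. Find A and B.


Let A = 1k, B = 6k.
6k - 1k = 90
5k = 90 → k = 90/5 = 18
A = 1×18 = 18, B = 6×18 = 108
= A = 18, B = 108

A = 18, B = 108


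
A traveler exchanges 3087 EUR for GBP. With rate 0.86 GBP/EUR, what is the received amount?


Amount × rate = 3087 × 0.86
= 2654.82 GBP

2654.82 GBP


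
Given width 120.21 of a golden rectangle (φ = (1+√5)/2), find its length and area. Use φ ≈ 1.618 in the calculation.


φ = (1 + √5) / 2 ≈ 1.618
Length = width × φ = 120.21 × 1.618 = 194.49978
≈ 194.50
Area = width × length = 120.21 × 194.49978 = 23380.8185538 ≈ 23380.82
= Length: 194.50, Area: 23380.82

Length: 194.50, Area: 23380.82


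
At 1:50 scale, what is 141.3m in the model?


Model size = real / scale
= 141.3 / 50
= 2.8260 m

2.8260 m


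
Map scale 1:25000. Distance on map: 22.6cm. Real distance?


Real distance = map distance × scale
= 22.6cm × 25000
= 565000 cm = 5650.0 m
= 5.650 km

5.650 km


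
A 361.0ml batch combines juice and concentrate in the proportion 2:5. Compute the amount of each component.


Total parts = 2 + 5 = 7
juice: 361.0 × 2/7 = 103.1ml
concentrate: 361.0 × 5/7 = 257.9ml
= 103.1ml and 257.9ml

103.1ml and 257.9ml


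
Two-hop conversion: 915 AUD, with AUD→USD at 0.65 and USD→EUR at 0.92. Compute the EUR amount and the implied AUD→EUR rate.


Step 1: 915 AUD × 0.65 = 594.75 USD
Step 2: 594.75 USD × 0.92 = 547.17 EUR
Implied rate AUD→EUR = 0.65 × 0.92 = 0.5980
= 547.17 EUR; implied rate 0.5980 EUR/AUD

547.17 EUR; implied rate 0.5980 EUR/AUD


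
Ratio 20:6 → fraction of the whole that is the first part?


Total parts = 20 + 6 = 26
First part: 20/26 = 10/13
= 10/13

10/13


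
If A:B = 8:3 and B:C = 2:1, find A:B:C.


Match B: multiply A:B by 2 → 16:6
Multiply B:C by 3 → 6:3
Combined: 16:6:3
GCD = 1
= 16:6:3

16:6:3


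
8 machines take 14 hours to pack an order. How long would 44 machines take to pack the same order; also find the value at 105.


Inverse proportion: x × y = constant
k = 8 × 14 = 112
At x=44: k/44 = 2.55
At x=105: k/105 = 1.07
= 2.55 and 1.07

2.55 and 1.07


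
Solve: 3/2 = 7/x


Cross multiply: 3 × x = 2 × 7
3x = 14
x = 14 / 3
= 4.67

4.67


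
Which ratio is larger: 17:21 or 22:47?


17/21 = 0.8095
22/47 = 0.4681
0.8095 > 0.4681, so 17:21 is greater
= 17:21

17:21


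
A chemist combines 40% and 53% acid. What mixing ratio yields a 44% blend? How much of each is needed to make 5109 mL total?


Let x parts of 40% mix with y parts of 53%.
40x + 53y = 44(x + y)
40x + 53y = 44x + 44y
x(40 - 44) = y(44 - 53)
x/y = (53 - 44)/(44 - 40) = 9/4
Simplify: 9:4
Total parts = 13; one part = 5109/13 = 393.00 mL
40% solution: 9×393.00 = 3537.00 mL
53% solution: 4×393.00 = 1572.00 mL
= ratio 9:4; 3537.00 mL and 1572.00 mL

ratio 9:4; 3537.00 mL and 1572.00 mL


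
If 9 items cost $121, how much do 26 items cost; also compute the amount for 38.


Direct proportion: y/x = constant
k = 121/9 ≈ 13.4444
y at x=26: k × 26 = 121 × 26 / 9 = 3146/9 ≈ 349.56
y at x=38: k × 38 = 121 × 38 / 9 = 4598/9 ≈ 510.89
= 349.56 and 510.89

349.56 and 510.89


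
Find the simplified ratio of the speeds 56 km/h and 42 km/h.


Ratio = 56:42
GCD = 14
Simplified = 4:3
Time ratio (same distance) = 3:4
Speed ratio = 4:3

4:3


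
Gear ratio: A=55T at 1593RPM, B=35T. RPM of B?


Gear ratio = 55:35 = 11:7
RPM_B = RPM_A × (teeth_A / teeth_B)
= 1593 × (55/35)
= 2503.3 RPM

2503.3 RPM


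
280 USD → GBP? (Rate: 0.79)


Amount × rate = 280 × 0.79
= 221.20 GBP

221.20 GBP


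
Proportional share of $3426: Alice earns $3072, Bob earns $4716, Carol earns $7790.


Total income = 3072 + 4716 + 7790 = $15578
Alice: $3426 × 3072/15578 = $675.61
Bob: $3426 × 4716/15578 = $1037.17
Carol: $3426 × 7790/15578 = $1713.22
= Alice: $675.61, Bob: $1037.17, Carol: $1713.22

Alice: $675.61, Bob: $1037.17, Carol: $1713.22


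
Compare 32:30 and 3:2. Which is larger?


32/30 = 1.0667
3/2 = 1.5000
1.0667 < 1.5000, so 32:30 is less
= 3:2

3:2


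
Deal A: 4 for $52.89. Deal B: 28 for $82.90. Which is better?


Deal A: $52.89/4 = $13.2225/unit
Deal B: $82.90/28 = $2.9607/unit
B is cheaper per unit
= Deal B

Deal B


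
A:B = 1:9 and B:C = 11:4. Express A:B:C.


Match B: multiply A:B by 11 → 11:99
Multiply B:C by 9 → 99:36
Combined: 11:99:36
GCD = 1
= 11:99:36

11:99:36


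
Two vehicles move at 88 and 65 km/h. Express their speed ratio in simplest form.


Ratio = 88:65
GCD = 1
Simplified = 88:65
Time ratio (same distance) = 65:88
Speed ratio = 88:65

88:65


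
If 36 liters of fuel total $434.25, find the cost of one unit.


Unit rate = total / quantity
= 434.25 / 36
= $12.06 per unit

$12.06 per unit


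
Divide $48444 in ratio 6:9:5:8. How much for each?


Total parts = 6 + 9 + 5 + 8 = 28
Part 1: 48444 × 6/28 = 10380.86
Part 2: 48444 × 9/28 = 15571.29
Part 3: 48444 × 5/28 = 8650.71
Part 4: 48444 × 8/28 = 13841.14
= Part 1: $10380.86, Part 2: $15571.29, Part 3: $8650.71, Part 4: $13841.14

Part 1: $10380.86, Part 2: $15571.29, Part 3: $8650.71, Part 4: $13841.14


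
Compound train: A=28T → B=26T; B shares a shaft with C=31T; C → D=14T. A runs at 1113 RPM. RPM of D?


Stage 1: RPM_B = RPM_A × t_A/t_B = 1113 × 28/26 = 31164/26 ≈ 1198.62
B and C share a shaft → RPM_C = RPM_B
Stage 2: RPM_D = RPM_C × t_C/t_D = RPM_A × (t_A×t_C)/(t_B×t_D)
Overall ratio = (28×31)/(26×14) = 868/364
RPM_D = 1113 × 868/364 = 966084/364
≈ 2654.08 RPM

2654.08 RPM


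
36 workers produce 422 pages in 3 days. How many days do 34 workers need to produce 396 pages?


Days ∝ work / workers, so d₂ = d₁ × (m₁/m₂) × (w₂/w₁)
Workers factor (inverse): 36/34 ≈ 1.0588
Work factor (direct): 396/422 ≈ 0.9384
d₂ = 3 × 36/34 × 396/422 = (3 × 36 × 396) / (34 × 422) = 42768/14348
≈ 2.98 days

2.98 days


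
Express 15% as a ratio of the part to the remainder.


15% means 15 parts out of 100; remainder = 85
Part : remainder = 15:85
GCD = 5
= 3:17

3:17


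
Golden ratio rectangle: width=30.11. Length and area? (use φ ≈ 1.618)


φ = (1 + √5) / 2 ≈ 1.618
Length = width × φ = 30.11 × 1.618 = 48.71798
≈ 48.72
Area = width × length = 30.11 × 48.71798 = 1466.8983778 ≈ 1466.90
= Length: 48.72, Area: 1466.90

Length: 48.72, Area: 1466.90


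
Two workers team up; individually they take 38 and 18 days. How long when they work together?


Rate of A = 1/38 per day
Rate of B = 1/18 per day
Combined rate = 1/38 + 1/18 = 56/684 ≈ 0.0819 per day
Days = 1 / combined rate = 684/56
≈ 12.21 days

12.21 days


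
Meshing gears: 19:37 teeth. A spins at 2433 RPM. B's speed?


Gear ratio = 19:37 = 19:37
RPM_B = RPM_A × (teeth_A / teeth_B)
= 2433 × (19/37)
= 1249.4 RPM

1249.4 RPM


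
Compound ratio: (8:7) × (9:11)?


Compound ratio = (8×9) : (7×11)
= 72:77
GCD = 1
= 72:77

72:77


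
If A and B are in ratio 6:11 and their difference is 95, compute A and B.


Let A = 6k, B = 11k.
11k - 6k = 95
5k = 95 → k = 95/5 = 19
A = 6×19 = 114, B = 11×19 = 209
= A = 114, B = 209

A = 114, B = 209


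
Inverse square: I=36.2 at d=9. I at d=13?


I₁d₁² = I₂d₂²
I₂ = I₁ × (d₁/d₂)²
= 36.2 × (9/13)²
= 36.2 × 81/169
= 2932.2/169
≈ 17.3503

17.3503


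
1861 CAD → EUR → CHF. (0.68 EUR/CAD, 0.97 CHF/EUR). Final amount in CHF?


Step 1: 1861 CAD × 0.68 = 1265.48 EUR
Step 2: 1265.48 EUR × 0.97 = 1227.52 CHF
Implied rate CAD→CHF = 0.68 × 0.97 = 0.6596
= 1227.52 CHF

1227.52 CHF


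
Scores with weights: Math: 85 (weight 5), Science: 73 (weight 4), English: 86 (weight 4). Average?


Numerator = 85×5 + 73×4 + 86×4
= 425 + 292 + 344
= 1061
Total weight = 13
Weighted avg = 1061/13
= 81.62

81.62
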